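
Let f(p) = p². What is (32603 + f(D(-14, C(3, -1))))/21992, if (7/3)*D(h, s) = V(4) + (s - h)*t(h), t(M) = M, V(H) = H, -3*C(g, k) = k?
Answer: 1945647/1077608 ≈ 1.8055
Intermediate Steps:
C(g, k) = -k/3
D(h, s) = 12/7 + 3*h*(s - h)/7 (D(h, s) = 3*(4 + (s - h)*h)/7 = 3*(4 + h*(s - h))/7 = 12/7 + 3*h*(s - h)/7)
(32603 + f(D(-14, C(3, -1))))/21992 = (32603 + (12/7 - 3/7*(-14)² + (3/7)*(-14)*(-⅓*(-1)))²)/21992 = (32603 + (12/7 - 3/7*196 + (3/7)*(-14)*(⅓))²)*(1/21992) = (32603 + (12/7 - 84 - 2)²)*(1/21992) = (32603 + (-590/7)²)*(1/21992) = (32603 + 348100/49)*(1/21992) = (1945647/49)*(1/21992) = 1945647/1077608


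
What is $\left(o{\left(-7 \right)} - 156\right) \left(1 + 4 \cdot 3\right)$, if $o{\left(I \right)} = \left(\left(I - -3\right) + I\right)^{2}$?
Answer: $-455$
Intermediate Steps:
$o{\left(I \right)} = \left(3 + 2 I\right)^{2}$ ($o{\left(I \right)} = \left(\left(I + 3\right) + I\right)^{2} = \left(\left(3 + I\right) + I\right)^{2} = \left(3 + 2 I\right)^{2}$)
$\left(o{\left(-7 \right)} - 156\right) \left(1 + 4 \cdot 3\right) = \left(\left(3 + 2 \left(-7\right)\right)^{2} - 156\right) \left(1 + 4 \cdot 3\right) = \left(\left(3 - 14\right)^{2} - 156\right) \left(1 + 12\right) = \left(\left(-11\right)^{2} - 156\right) 13 = \left(121 - 156\right) 13 = \left(-35\right) 13 = -455$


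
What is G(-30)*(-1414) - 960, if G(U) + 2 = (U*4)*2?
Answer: 341228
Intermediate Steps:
G(U) = -2 + 8*U (G(U) = -2 + (U*4)*2 = -2 + (4*U)*2 = -2 + 8*U)
G(-30)*(-1414) - 960 = (-2 + 8*(-30))*(-1414) - 960 = (-2 - 240)*(-1414) - 960 = -242*(-1414) - 960 = 342188 - 960 = 341228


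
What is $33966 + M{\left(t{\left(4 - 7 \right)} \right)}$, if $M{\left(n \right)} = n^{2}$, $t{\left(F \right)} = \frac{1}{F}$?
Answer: $\frac{305695}{9} \approx 33966.0$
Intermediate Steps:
$33966 + M{\left(t{\left(4 - 7 \right)} \right)} = 33966 + \left(\frac{1}{4 - 7}\right)^{2} = 33966 + \left(\frac{1}{-3}\right)^{2} = 33966 + \left(- \frac{1}{3}\right)^{2} = 33966 + \frac{1}{9} = \frac{305695}{9}$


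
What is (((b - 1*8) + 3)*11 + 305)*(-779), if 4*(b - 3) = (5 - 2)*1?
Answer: -907535/4 ≈ -2.2688e+5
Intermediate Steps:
b = 15/4 (b = 3 + ((5 - 2)*1)/4 = 3 + (3*1)/4 = 3 + (¼)*3 = 3 + ¾ = 15/4 ≈ 3.7500)
(((b - 1*8) + 3)*11 + 305)*(-779) = (((15/4 - 1*8) + 3)*11 + 305)*(-779) = (((15/4 - 8) + 3)*11 + 305)*(-779) = ((-17/4 + 3)*11 + 305)*(-779) = (-5/4*11 + 305)*(-779) = (-55/4 + 305)*(-779) = (1165/4)*(-779) = -907535/4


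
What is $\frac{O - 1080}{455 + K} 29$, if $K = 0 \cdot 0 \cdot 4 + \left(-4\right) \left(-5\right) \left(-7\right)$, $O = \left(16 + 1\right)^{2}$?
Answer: $- \frac{3277}{45} \approx -72.822$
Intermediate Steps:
$O = 289$ ($O = 17^{2} = 289$)
$K = -140$ ($K = 0 \cdot 4 + 20 \left(-7\right) = 0 - 140 = -140$)
$\frac{O - 1080}{455 + K} 29 = \frac{289 - 1080}{455 - 140} \cdot 29 = - \frac{791}{315} \cdot 29 = \left(-791\right) \frac{1}{315} \cdot 29 = \left(- \frac{113}{45}\right) 29 = - \frac{3277}{45}$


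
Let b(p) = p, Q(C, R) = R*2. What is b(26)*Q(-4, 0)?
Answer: 0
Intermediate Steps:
Q(C, R) = 2*R
b(26)*Q(-4, 0) = 26*(2*0) = 26*0 = 0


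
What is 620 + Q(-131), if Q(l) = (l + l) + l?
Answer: 227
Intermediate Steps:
Q(l) = 3*l (Q(l) = 2*l + l = 3*l)
620 + Q(-131) = 620 + 3*(-131) = 620 - 393 = 227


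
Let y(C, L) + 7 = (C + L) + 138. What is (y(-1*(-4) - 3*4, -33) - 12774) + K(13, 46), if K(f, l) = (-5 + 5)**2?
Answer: -12684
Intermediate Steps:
K(f, l) = 0 (K(f, l) = 0**2 = 0)
y(C, L) = 131 + C + L (y(C, L) = -7 + ((C + L) + 138) = -7 + (138 + C + L) = 131 + C + L)
(y(-1*(-4) - 3*4, -33) - 12774) + K(13, 46) = ((131 + (-1*(-4) - 3*4) - 33) - 12774) + 0 = ((131 + (4 - 12) - 33) - 12774) + 0 = ((131 - 8 - 33) - 12774) + 0 = (90 - 12774) + 0 = -12684 + 0 = -12684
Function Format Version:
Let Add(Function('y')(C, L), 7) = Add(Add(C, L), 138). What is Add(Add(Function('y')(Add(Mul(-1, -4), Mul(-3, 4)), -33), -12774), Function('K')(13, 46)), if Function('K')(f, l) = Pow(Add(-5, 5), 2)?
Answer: -12684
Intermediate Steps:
Function('K')(f, l) = 0 (Function('K')(f, l) = Pow(0, 2) = 0)
Function('y')(C, L) = Add(131, C, L) (Function('y')(C, L) = Add(-7, Add(Add(C, L), 138)) = Add(-7, Add(138, C, L)) = Add(131, C, L))
Add(Add(Function('y')(Add(Mul(-1, -4), Mul(-3, 4)), -33), -12774), Function('K')(13, 46)) = Add(Add(Add(131, Add(Mul(-1, -4), Mul(-3, 4)), -33), -12774), 0) = Add(Add(Add(131, Add(4, -12), -33), -12774), 0) = Add(Add(Add(131, -8, -33), -12774), 0) = Add(Add(90, -12774), 0) = Add(-12684, 0) = -12684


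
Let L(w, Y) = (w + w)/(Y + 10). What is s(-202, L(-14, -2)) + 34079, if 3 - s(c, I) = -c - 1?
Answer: 33881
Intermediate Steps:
L(w, Y) = 2*w/(10 + Y) (L(w, Y) = (2*w)/(10 + Y) = 2*w/(10 + Y))
s(c, I) = 4 + c (s(c, I) = 3 - (-c - 1) = 3 - (-1 - c) = 3 + (1 + c) = 4 + c)
s(-202, L(-14, -2)) + 34079 = (4 - 202) + 34079 = -198 + 34079 = 33881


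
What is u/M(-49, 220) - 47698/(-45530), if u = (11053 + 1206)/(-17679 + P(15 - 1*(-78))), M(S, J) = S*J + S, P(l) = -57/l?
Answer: 10888703308001/10393147760660 ≈ 1.0477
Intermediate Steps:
M(S, J) = S + J*S (M(S, J) = J*S + S = S + J*S)
u = -380029/548068 (u = (11053 + 1206)/(-17679 - 57/(15 - 1*(-78))) = 12259/(-17679 - 57/(15 + 78)) = 12259/(-17679 - 57/93) = 12259/(-17679 - 57*1/93) = 12259/(-17679 - 19/31) = 12259/(-548068/31) = 12259*(-31/548068) = -380029/548068 ≈ -0.69340)
u/M(-49, 220) - 47698/(-45530) = -380029*(-1/(49*(1 + 220)))/548068 - 47698/(-45530) = -380029/(548068*((-49*221))) - 47698*(-1/45530) = -380029/548068/(-10829) + 23849/22765 = -380029/548068*(-1/10829) + 23849/22765 = 29233/456540644 + 23849/22765 = 10888703308001/10393147760660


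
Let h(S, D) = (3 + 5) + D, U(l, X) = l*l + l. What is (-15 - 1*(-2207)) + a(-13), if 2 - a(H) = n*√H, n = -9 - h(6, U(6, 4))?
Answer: 2194 + 59*I*√13 ≈ 2194.0 + 212.73*I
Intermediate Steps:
U(l, X) = l + l² (U(l, X) = l² + l = l + l²)
h(S, D) = 8 + D
n = -59 (n = -9 - (8 + 6*(1 + 6)) = -9 - (8 + 6*7) = -9 - (8 + 42) = -9 - 1*50 = -9 - 50 = -59)
a(H) = 2 + 59*√H (a(H) = 2 - (-59)*√H = 2 + 59*√H)
(-15 - 1*(-2207)) + a(-13) = (-15 - 1*(-2207)) + (2 + 59*√(-13)) = (-15 + 2207) + (2 + 59*(I*√13)) = 2192 + (2 + 59*I*√13) = 2194 + 59*I*√13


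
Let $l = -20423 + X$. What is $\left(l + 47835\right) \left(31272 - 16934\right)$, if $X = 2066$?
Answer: $422655564$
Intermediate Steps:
$l = -18357$ ($l = -20423 + 2066 = -18357$)
$\left(l + 47835\right) \left(31272 - 16934\right) = \left(-18357 + 47835\right) \left(31272 - 16934\right) = 29478 \cdot 14338 = 422655564$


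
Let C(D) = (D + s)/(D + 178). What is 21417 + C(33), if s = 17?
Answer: 4519037/211 ≈ 21417.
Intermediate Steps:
C(D) = (17 + D)/(178 + D) (C(D) = (D + 17)/(D + 178) = (17 + D)/(178 + D))
21417 + C(33) = 21417 + (17 + 33)/(178 + 33) = 21417 + 50/211 = 4519037/211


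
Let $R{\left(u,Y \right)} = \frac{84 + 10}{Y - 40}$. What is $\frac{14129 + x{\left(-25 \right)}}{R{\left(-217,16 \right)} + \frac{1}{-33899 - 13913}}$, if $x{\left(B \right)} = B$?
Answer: $- \frac{1011510672}{280897} \approx -3601.0$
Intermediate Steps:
$R{\left(u,Y \right)} = \frac{94}{-40 + Y}$
$\frac{14129 + x{\left(-25 \right)}}{R{\left(-217,16 \right)} + \frac{1}{-33899 - 13913}} = \frac{14129 - 25}{\frac{94}{-40 + 16} + \frac{1}{-33899 - 13913}} = \frac{14104}{\frac{94}{-24} + \frac{1}{-47812}} = \frac{14104}{94 \left(- \frac{1}{24}\right) - \frac{1}{47812}} = \frac{14104}{- \frac{47}{12} - \frac{1}{47812}} = \frac{14104}{- \frac{280897}{71718}} = 14104 \left(- \frac{71718}{280897}\right) = - \frac{1011510672}{280897}$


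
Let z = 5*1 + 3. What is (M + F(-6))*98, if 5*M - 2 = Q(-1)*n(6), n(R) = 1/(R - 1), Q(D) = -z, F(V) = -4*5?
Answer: -48804/25 ≈ -1952.2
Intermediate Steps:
z = 8 (z = 5 + 3 = 8)
F(V) = -20
Q(D) = -8 (Q(D) = -1*8 = -8)
n(R) = 1/(-1 + R)
M = 2/25 (M = ⅖ + (-8/(-1 + 6))/5 = ⅖ + (-8/5)/5 = ⅖ + (-8*⅕)/5 = ⅖ + (⅕)*(-8/5) = ⅖ - 8/25 = 2/25 ≈ 0.080000)
(M + F(-6))*98 = (2/25 - 20)*98 = -498/25*98 = -48804/25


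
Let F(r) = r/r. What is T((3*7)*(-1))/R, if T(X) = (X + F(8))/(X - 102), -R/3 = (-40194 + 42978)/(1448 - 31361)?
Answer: 49855/85608 ≈ 0.58236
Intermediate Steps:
R = 2784/9971 (R = -3*(-40194 + 42978)/(1448 - 31361) = -8352/(-29913) = -8352*(-1)/29913 = -3*(-928/9971) = 2784/9971 ≈ 0.27921)
F(r) = 1
T(X) = (1 + X)/(-102 + X) (T(X) = (X + 1)/(X - 102) = (1 + X)/(-102 + X))
T((3*7)*(-1))/R = ((1 + (3*7)*(-1))/(-102 + (3*7)*(-1)))/(2784/9971) = ((1 + 21*(-1))/(-102 + 21*(-1)))*(9971/2784) = ((1 - 21)/(-102 - 21))*(9971/2784) = (-20/(-123))*(9971/2784) = -1/123*(-20)*(9971/2784) = (20/123)*(9971/2784) = 49855/85608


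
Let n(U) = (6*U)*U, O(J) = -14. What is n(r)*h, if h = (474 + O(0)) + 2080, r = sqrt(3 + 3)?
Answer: 91440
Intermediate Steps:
r = sqrt(6) ≈ 2.4495
h = 2540 (h = (474 - 14) + 2080 = 460 + 2080 = 2540)
n(U) = 6*U**2
n(r)*h = (6*(sqrt(6))**2)*2540 = (6*6)*2540 = 36*2540 = 91440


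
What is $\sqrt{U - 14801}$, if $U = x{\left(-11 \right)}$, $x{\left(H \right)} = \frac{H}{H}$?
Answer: $20 i \sqrt{37} \approx 121.66 i$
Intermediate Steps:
$x{\left(H \right)} = 1$
$U = 1$
$\sqrt{U - 14801} = \sqrt{1 - 14801} = \sqrt{-14800} = 20 i \sqrt{37}$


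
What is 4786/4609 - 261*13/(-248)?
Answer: 16825265/1143032 ≈ 14.720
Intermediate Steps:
4786/4609 - 261*13/(-248) = 4786*(1/4609) - 3393*(-1/248) = 4786/4609 + 3393/248 = 16825265/1143032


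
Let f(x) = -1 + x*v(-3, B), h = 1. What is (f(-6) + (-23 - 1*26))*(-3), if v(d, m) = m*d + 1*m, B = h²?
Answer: 114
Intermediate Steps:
B = 1 (B = 1² = 1)
v(d, m) = m + d*m (v(d, m) = d*m + m = m + d*m)
f(x) = -1 - 2*x (f(x) = -1 + x*(1*(1 - 3)) = -1 + x*(1*(-2)) = -1 + x*(-2) = -1 - 2*x)
(f(-6) + (-23 - 1*26))*(-3) = ((-1 - 2*(-6)) + (-23 - 1*26))*(-3) = ((-1 + 12) + (-23 - 26))*(-3) = (11 - 49)*(-3) = -38*(-3) = 114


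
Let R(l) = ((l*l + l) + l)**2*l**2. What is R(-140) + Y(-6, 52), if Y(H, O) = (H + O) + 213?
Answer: 7315943040259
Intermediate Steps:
Y(H, O) = 213 + H + O
R(l) = l**2*(l**2 + 2*l)**2 (R(l) = ((l**2 + l) + l)**2*l**2 = ((l + l**2) + l)**2*l**2 = (l**2 + 2*l)**2*l**2 = l**2*(l**2 + 2*l)**2)
R(-140) + Y(-6, 52) = (-140)**4*(2 - 140)**2 + (213 - 6 + 52) = 384160000*(-138)**2 + 259 = 384160000*19044 + 259 = 7315943040000 + 259 = 7315943040259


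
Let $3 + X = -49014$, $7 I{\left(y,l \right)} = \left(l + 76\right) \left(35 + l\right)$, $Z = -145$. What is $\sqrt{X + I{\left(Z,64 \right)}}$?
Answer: $i \sqrt{47037} \approx 216.88 i$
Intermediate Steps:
$I{\left(y,l \right)} = \frac{\left(35 + l\right) \left(76 + l\right)}{7}$ ($I{\left(y,l \right)} = \frac{\left(l + 76\right) \left(35 + l\right)}{7} = \frac{\left(76 + l\right) \left(35 + l\right)}{7} = \frac{\left(35 + l\right) \left(76 + l\right)}{7}$)
$X = -49017$ ($X = -3 - 49014 = -49017$)
$\sqrt{X + I{\left(Z,64 \right)}} = \sqrt{-49017 + \left(380 + \frac{64^{2}}{7} + \frac{111}{7} \cdot 64\right)} = \sqrt{-49017 + \left(380 + \frac{1}{7} \cdot 4096 + \frac{7104}{7}\right)} = \sqrt{-49017 + \left(380 + \frac{4096}{7} + \frac{7104}{7}\right)} = \sqrt{-49017 + 1980} = \sqrt{-47037} = i \sqrt{47037}$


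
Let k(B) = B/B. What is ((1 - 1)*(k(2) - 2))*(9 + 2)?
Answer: 0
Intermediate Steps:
k(B) = 1
((1 - 1)*(k(2) - 2))*(9 + 2) = ((1 - 1)*(1 - 2))*(9 + 2) = (0*(-1))*11 = 0*11 = 0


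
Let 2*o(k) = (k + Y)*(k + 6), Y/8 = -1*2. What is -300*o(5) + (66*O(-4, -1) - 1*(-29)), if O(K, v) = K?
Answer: 17915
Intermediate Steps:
Y = -16 (Y = 8*(-1*2) = 8*(-2) = -16)
o(k) = (-16 + k)*(6 + k)/2 (o(k) = ((k - 16)*(k + 6))/2 = ((-16 + k)*(6 + k))/2 = (-16 + k)*(6 + k)/2)
-300*o(5) + (66*O(-4, -1) - 1*(-29)) = -300*(-48 + (½)*5² - 5*5) + (66*(-4) - 1*(-29)) = -300*(-48 + (½)*25 - 25) + (-264 + 29) = -300*(-48 + 25/2 - 25) - 235 = -300*(-121/2) - 235 = 18150 - 235 = 17915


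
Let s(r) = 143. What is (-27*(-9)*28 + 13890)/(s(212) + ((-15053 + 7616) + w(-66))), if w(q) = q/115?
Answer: -1189905/419438 ≈ -2.8369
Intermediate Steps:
w(q) = q/115 (w(q) = q*(1/115) = q/115)
(-27*(-9)*28 + 13890)/(s(212) + ((-15053 + 7616) + w(-66))) = (-27*(-9)*28 + 13890)/(143 + ((-15053 + 7616) + (1/115)*(-66))) = (243*28 + 13890)/(143 + (-7437 - 66/115)) = (6804 + 13890)/(143 - 855321/115) = 20694/(-838876/115) = 20694*(-115/838876) = -1189905/419438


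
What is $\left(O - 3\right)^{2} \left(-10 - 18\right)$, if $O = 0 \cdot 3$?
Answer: $-252$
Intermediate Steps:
$O = 0$
$\left(O - 3\right)^{2} \left(-10 - 18\right) = \left(0 - 3\right)^{2} \left(-10 - 18\right) = \left(-3\right)^{2} \left(-10 - 18\right) = 9 \left(-28\right) = -252$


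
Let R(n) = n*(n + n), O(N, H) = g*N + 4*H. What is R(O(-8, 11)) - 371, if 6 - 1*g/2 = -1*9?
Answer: 76461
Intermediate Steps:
g = 30 (g = 12 - (-2)*9 = 12 - 2*(-9) = 12 + 18 = 30)
O(N, H) = 4*H + 30*N (O(N, H) = 30*N + 4*H = 4*H + 30*N)
R(n) = 2*n² (R(n) = n*(2*n) = 2*n²)
R(O(-8, 11)) - 371 = 2*(4*11 + 30*(-8))² - 371 = 2*(44 - 240)² - 371 = 2*(-196)² - 371 = 2*38416 - 371 = 76832 - 371 = 76461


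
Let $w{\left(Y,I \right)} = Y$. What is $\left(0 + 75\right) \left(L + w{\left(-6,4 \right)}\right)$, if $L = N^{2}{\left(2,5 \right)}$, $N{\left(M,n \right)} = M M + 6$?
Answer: $7050$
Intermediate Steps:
$N{\left(M,n \right)} = 6 + M^{2}$ ($N{\left(M,n \right)} = M^{2} + 6 = 6 + M^{2}$)
$L = 100$ ($L = \left(6 + 2^{2}\right)^{2} = \left(6 + 4\right)^{2} = 10^{2} = 100$)
$\left(0 + 75\right) \left(L + w{\left(-6,4 \right)}\right) = \left(0 + 75\right) \left(100 - 6\right) = 75 \cdot 94 = 7050$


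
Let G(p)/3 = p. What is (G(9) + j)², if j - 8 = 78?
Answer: 12769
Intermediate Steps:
j = 86 (j = 8 + 78 = 86)
G(p) = 3*p
(G(9) + j)² = (3*9 + 86)² = (27 + 86)² = 113² = 12769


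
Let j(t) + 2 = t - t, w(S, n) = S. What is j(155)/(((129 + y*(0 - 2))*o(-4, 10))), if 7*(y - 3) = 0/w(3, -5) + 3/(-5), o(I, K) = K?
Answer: -7/4311 ≈ -0.0016238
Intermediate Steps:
j(t) = -2 (j(t) = -2 + (t - t) = -2 + 0 = -2)
y = 102/35 (y = 3 + (0/3 + 3/(-5))/7 = 3 + (0*(⅓) + 3*(-⅕))/7 = 3 + (0 - ⅗)/7 = 3 + (⅐)*(-⅗) = 3 - 3/35 = 102/35 ≈ 2.9143)
j(155)/(((129 + y*(0 - 2))*o(-4, 10))) = -2*1/(10*(129 + 102*(0 - 2)/35)) = -2*1/(10*(129 + (102/35)*(-2))) = -2*1/(10*(129 - 204/35)) = -2/((4311/35)*10) = -2/8622/7 = -2*7/8622 = -7/4311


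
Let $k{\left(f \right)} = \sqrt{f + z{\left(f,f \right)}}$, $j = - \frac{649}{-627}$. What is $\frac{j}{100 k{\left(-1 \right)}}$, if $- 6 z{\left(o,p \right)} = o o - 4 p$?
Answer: $- \frac{59 i \sqrt{66}}{62700} \approx - 0.0076446 i$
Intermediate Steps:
$j = \frac{59}{57}$ ($j = \left(-649\right) \left(- \frac{1}{627}\right) = \frac{59}{57} \approx 1.0351$)
$z{\left(o,p \right)} = - \frac{o^{2}}{6} + \frac{2 p}{3}$ ($z{\left(o,p \right)} = - \frac{o o - 4 p}{6} = - \frac{o^{2} - 4 p}{6} = - \frac{o^{2}}{6} + \frac{2 p}{3}$)
$k{\left(f \right)} = \sqrt{- \frac{f^{2}}{6} + \frac{5 f}{3}}$ ($k{\left(f \right)} = \sqrt{f - \left(- \frac{2 f}{3} + \frac{f^{2}}{6}\right)} = \sqrt{- \frac{f^{2}}{6} + \frac{5 f}{3}}$)
$\frac{j}{100 k{\left(-1 \right)}} = \frac{59}{57 \cdot 100 \frac{\sqrt{6} \sqrt{- (10 - -1)}}{6}} = \frac{59}{57 \cdot 100 \frac{\sqrt{6} \sqrt{- (10 + 1)}}{6}} = \frac{59}{57 \cdot 100 \frac{\sqrt{6} \sqrt{\left(-1\right) 11}}{6}} = \frac{59}{57 \cdot 100 \frac{\sqrt{6} \sqrt{-11}}{6}} = \frac{59}{57 \cdot 100 \frac{\sqrt{6} i \sqrt{11}}{6}} = \frac{59}{57 \cdot 100 \frac{i \sqrt{66}}{6}} = \frac{59}{57 \frac{50 i \sqrt{66}}{3}} = \frac{59 \left(- \frac{i \sqrt{66}}{1100}\right)}{57} = - \frac{59 i \sqrt{66}}{62700}$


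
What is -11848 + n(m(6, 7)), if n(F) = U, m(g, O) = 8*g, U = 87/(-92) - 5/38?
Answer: -20712187/1748 ≈ -11849.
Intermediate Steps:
U = -1883/1748 (U = 87*(-1/92) - 5*1/38 = -87/92 - 5/38 = -1883/1748 ≈ -1.0772)
n(F) = -1883/1748
-11848 + n(m(6, 7)) = -11848 - 1883/1748 = -20712187/1748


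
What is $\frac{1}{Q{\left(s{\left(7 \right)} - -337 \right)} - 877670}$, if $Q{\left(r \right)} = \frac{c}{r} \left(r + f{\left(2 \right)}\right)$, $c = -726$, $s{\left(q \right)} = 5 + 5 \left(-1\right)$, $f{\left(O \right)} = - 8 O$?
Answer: $- \frac{337}{296007836} \approx -1.1385 \cdot 10^{-6}$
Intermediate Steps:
$s{\left(q \right)} = 0$ ($s{\left(q \right)} = 5 - 5 = 0$)
$Q{\left(r \right)} = - \frac{726 \left(-16 + r\right)}{r}$ ($Q{\left(r \right)} = - \frac{726}{r} \left(r - 16\right) = - \frac{726}{r} \left(-16 + r\right) = - \frac{726 \left(-16 + r\right)}{r}$)
$\frac{1}{Q{\left(s{\left(7 \right)} - -337 \right)} - 877670} = \frac{1}{\left(-726 + \frac{11616}{0 - -337}\right) - 877670} = \frac{1}{\left(-726 + \frac{11616}{0 + 337}\right) - 877670} = \frac{1}{\left(-726 + \frac{11616}{337}\right) - 877670} = \frac{1}{- \frac{233046}{337} - 877670} = \frac{1}{- \frac{296007836}{337}} = - \frac{337}{296007836}$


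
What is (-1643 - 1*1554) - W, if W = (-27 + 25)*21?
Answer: -3155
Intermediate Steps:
W = -42 (W = -2*21 = -42)
(-1643 - 1*1554) - W = (-1643 - 1*1554) - 1*(-42) = (-1643 - 1554) + 42 = -3197 + 42 = -3155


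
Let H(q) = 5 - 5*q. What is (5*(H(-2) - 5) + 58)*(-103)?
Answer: -11124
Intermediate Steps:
(5*(H(-2) - 5) + 58)*(-103) = (5*((5 - 5*(-2)) - 5) + 58)*(-103) = (5*((5 + 10) - 5) + 58)*(-103) = (5*(15 - 5) + 58)*(-103) = (5*10 + 58)*(-103) = (50 + 58)*(-103) = 108*(-103) = -11124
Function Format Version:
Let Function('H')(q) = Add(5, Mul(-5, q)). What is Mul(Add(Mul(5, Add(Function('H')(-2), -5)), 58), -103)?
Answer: -11124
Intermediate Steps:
Mul(Add(Mul(5, Add(Function('H')(-2), -5)), 58), -103) = Mul(Add(Mul(5, Add(Add(5, Mul(-5, -2)), -5)), 58), -103) = Mul(Add(Mul(5, Add(Add(5, 10), -5)), 58), -103) = Mul(Add(Mul(5, Add(15, -5)), 58), -103) = Mul(Add(Mul(5, 10), 58), -103) = Mul(Add(50, 58), -103) = Mul(108, -103) = -11124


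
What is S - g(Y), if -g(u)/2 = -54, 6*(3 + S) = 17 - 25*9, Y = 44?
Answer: -437/3 ≈ -145.67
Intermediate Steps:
S = -113/3 (S = -3 + (17 - 25*9)/6 = -3 + (17 - 225)/6 = -3 + (⅙)*(-208) = -3 - 104/3 = -113/3 ≈ -37.667)
g(u) = 108 (g(u) = -2*(-54) = 108)
S - g(Y) = -113/3 - 1*108 = -113/3 - 108 = -437/3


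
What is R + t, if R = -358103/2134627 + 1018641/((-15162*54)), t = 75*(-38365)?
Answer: -1676284289665770817/582573862332 ≈ -2.8774e+6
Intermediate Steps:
t = -2877375
R = -822538232317/582573862332 (R = -358103*1/2134627 + 1018641/(-818748) = -358103/2134627 + 1018641*(-1/818748) = -358103/2134627 - 339547/272916 = -822538232317/582573862332 ≈ -1.4119)
R + t = -822538232317/582573862332 - 2877375 = -1676284289665770817/582573862332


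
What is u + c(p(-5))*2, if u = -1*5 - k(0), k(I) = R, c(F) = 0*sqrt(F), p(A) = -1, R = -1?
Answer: -4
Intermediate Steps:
c(F) = 0
k(I) = -1
u = -4 (u = -1*5 - 1*(-1) = -5 + 1 = -4)
u + c(p(-5))*2 = -4 + 0*2 = -4 + 0 = -4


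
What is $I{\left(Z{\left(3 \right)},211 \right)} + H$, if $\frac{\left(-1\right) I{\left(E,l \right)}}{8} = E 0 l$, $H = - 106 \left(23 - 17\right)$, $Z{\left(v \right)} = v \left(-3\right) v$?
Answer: $-636$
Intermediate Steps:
$Z{\left(v \right)} = - 3 v^{2}$ ($Z{\left(v \right)} = - 3 v v = - 3 v^{2}$)
$H = -636$ ($H = \left(-106\right) 6 = -636$)
$I{\left(E,l \right)} = 0$ ($I{\left(E,l \right)} = - 8 E 0 l = - 8 \cdot 0 l = \left(-8\right) 0 = 0$)
$I{\left(Z{\left(3 \right)},211 \right)} + H = 0 - 636 = -636$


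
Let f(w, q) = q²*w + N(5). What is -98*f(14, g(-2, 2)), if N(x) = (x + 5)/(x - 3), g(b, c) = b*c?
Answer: -22442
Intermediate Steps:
N(x) = (5 + x)/(-3 + x)
f(w, q) = 5 + w*q² (f(w, q) = q²*w + (5 + 5)/(-3 + 5) = w*q² + 10/2 = w*q² + (½)*10 = w*q² + 5 = 5 + w*q²)
-98*f(14, g(-2, 2)) = -98*(5 + 14*(-2*2)²) = -98*(5 + 14*(-4)²) = -98*(5 + 14*16) = -98*(5 + 224) = -98*229 = -22442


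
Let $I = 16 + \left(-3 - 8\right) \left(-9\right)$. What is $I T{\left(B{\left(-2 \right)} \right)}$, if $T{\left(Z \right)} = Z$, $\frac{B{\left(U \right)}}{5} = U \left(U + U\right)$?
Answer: $4600$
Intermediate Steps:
$B{\left(U \right)} = 10 U^{2}$ ($B{\left(U \right)} = 5 U \left(U + U\right) = 5 U 2 U = 5 \cdot 2 U^{2} = 10 U^{2}$)
$I = 115$ ($I = 16 + \left(-3 - 8\right) \left(-9\right) = 16 - -99 = 16 + 99 = 115$)
$I T{\left(B{\left(-2 \right)} \right)} = 115 \cdot 10 \left(-2\right)^{2} = 115 \cdot 10 \cdot 4 = 115 \cdot 40 = 4600$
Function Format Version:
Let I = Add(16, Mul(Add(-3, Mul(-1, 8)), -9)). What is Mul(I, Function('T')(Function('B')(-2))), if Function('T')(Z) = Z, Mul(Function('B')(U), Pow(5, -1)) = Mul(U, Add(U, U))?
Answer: 4600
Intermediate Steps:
Function('B')(U) = Mul(10, Pow(U, 2)) (Function('B')(U) = Mul(5, Mul(U, Add(U, U))) = Mul(5, Mul(U, Mul(2, U))) = Mul(5, Mul(2, Pow(U, 2))) = Mul(10, Pow(U, 2)))
I = 115 (I = Add(16, Mul(Add(-3, -8), -9)) = Add(16, Mul(-11, -9)) = Add(16, 99) = 115)
Mul(I, Function('T')(Function('B')(-2))) = Mul(115, Mul(10, Pow(-2, 2))) = Mul(115, Mul(10, 4)) = Mul(115, 40) = 4600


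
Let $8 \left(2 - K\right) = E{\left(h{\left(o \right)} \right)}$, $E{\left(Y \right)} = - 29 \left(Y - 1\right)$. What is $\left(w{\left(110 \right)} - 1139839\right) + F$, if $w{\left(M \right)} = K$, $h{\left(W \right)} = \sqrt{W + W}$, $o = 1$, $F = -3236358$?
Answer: $- \frac{35009589}{8} + \frac{29 \sqrt{2}}{8} \approx -4.3762 \cdot 10^{6}$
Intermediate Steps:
$h{\left(W \right)} = \sqrt{2} \sqrt{W}$ ($h{\left(W \right)} = \sqrt{2 W} = \sqrt{2} \sqrt{W}$)
$E{\left(Y \right)} = 29 - 29 Y$ ($E{\left(Y \right)} = - 29 \left(-1 + Y\right) = 29 - 29 Y$)
$K = - \frac{13}{8} + \frac{29 \sqrt{2}}{8}$ ($K = 2 - \frac{29 - 29 \sqrt{2} \sqrt{1}}{8} = 2 - \frac{29 - 29 \sqrt{2} \cdot 1}{8} = 2 - \frac{29 - 29 \sqrt{2}}{8} = 2 - \left(\frac{29}{8} - \frac{29 \sqrt{2}}{8}\right) = - \frac{13}{8} + \frac{29 \sqrt{2}}{8} \approx 3.5015$)
$w{\left(M \right)} = - \frac{13}{8} + \frac{29 \sqrt{2}}{8}$
$\left(w{\left(110 \right)} - 1139839\right) + F = \left(\left(- \frac{13}{8} + \frac{29 \sqrt{2}}{8}\right) - 1139839\right) - 3236358 = \left(- \frac{9118725}{8} + \frac{29 \sqrt{2}}{8}\right) - 3236358 = - \frac{35009589}{8} + \frac{29 \sqrt{2}}{8}$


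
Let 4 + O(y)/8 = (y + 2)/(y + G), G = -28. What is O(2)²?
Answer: 186624/169 ≈ 1104.3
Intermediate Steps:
O(y) = -32 + 8*(2 + y)/(-28 + y) (O(y) = -32 + 8*((y + 2)/(y - 28)) = -32 + 8*((2 + y)/(-28 + y)) = -32 + 8*(2 + y)/(-28 + y))
O(2)² = (24*(38 - 1*2)/(-28 + 2))² = (24*(38 - 2)/(-26))² = (24*(-1/26)*36)² = (-432/13)² = 186624/169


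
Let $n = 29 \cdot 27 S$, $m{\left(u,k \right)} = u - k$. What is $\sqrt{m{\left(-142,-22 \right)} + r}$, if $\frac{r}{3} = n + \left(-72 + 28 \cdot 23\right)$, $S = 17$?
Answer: $\sqrt{41529} \approx 203.79$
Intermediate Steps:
$n = 13311$ ($n = 29 \cdot 27 \cdot 17 = 783 \cdot 17 = 13311$)
$r = 41649$ ($r = 3 \left(13311 + \left(-72 + 28 \cdot 23\right)\right) = 3 \left(13311 + \left(-72 + 644\right)\right) = 3 \left(13311 + 572\right) = 3 \cdot 13883 = 41649$)
$\sqrt{m{\left(-142,-22 \right)} + r} = \sqrt{\left(-142 - -22\right) + 41649} = \sqrt{\left(-142 + 22\right) + 41649} = \sqrt{-120 + 41649} = \sqrt{41529}$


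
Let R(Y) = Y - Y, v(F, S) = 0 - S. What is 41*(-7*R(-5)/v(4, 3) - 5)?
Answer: -205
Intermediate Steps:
v(F, S) = -S
R(Y) = 0
41*(-7*R(-5)/v(4, 3) - 5) = 41*(-0/((-1*3)) - 5) = 41*(-0/(-3) - 5) = 41*(-0*(-1)/3 - 5) = 41*(-7*0 - 5) = 41*(0 - 5) = 41*(-5) = -205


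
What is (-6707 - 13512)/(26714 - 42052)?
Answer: 20219/15338 ≈ 1.3182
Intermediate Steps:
(-6707 - 13512)/(26714 - 42052) = -20219/(-15338) = -20219*(-1/15338) = 20219/15338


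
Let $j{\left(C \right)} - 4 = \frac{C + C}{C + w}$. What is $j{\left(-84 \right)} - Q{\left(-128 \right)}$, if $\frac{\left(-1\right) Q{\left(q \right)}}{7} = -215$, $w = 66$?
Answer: $- \frac{4475}{3} \approx -1491.7$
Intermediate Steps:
$Q{\left(q \right)} = 1505$ ($Q{\left(q \right)} = \left(-7\right) \left(-215\right) = 1505$)
$j{\left(C \right)} = 4 + \frac{2 C}{66 + C}$ ($j{\left(C \right)} = 4 + \frac{C + C}{C + 66} = 4 + \frac{2 C}{66 + C}$)
$j{\left(-84 \right)} - Q{\left(-128 \right)} = \frac{6 \left(44 - 84\right)}{66 - 84} - 1505 = 6 \frac{1}{-18} \left(-40\right) - 1505 = 6 \left(- \frac{1}{18}\right) \left(-40\right) - 1505 = \frac{40}{3} - 1505 = - \frac{4475}{3}$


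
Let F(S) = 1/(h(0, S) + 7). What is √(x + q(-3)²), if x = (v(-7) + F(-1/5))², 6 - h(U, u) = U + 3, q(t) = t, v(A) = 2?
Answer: 3*√149/10 ≈ 3.6620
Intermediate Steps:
h(U, u) = 3 - U (h(U, u) = 6 - (U + 3) = 6 - (3 + U) = 6 + (-3 - U) = 3 - U)
F(S) = ⅒ (F(S) = 1/((3 - 1*0) + 7) = 1/((3 + 0) + 7) = 1/(3 + 7) = 1/10 = ⅒)
x = 441/100 (x = (2 + ⅒)² = (21/10)² = 441/100 ≈ 4.4100)
√(x + q(-3)²) = √(441/100 + (-3)²) = √(441/100 + 9) = √(1341/100) = 3*√149/10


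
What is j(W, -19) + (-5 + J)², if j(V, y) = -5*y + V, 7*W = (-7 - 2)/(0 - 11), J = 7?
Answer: 7632/77 ≈ 99.117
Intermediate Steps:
W = 9/77 (W = ((-7 - 2)/(0 - 11))/7 = (-9/(-11))/7 = (-9*(-1/11))/7 = (⅐)*(9/11) = 9/77 ≈ 0.11688)
j(V, y) = V - 5*y
j(W, -19) + (-5 + J)² = (9/77 - 5*(-19)) + (-5 + 7)² = (9/77 + 95) + 2² = 7324/77 + 4 = 7632/77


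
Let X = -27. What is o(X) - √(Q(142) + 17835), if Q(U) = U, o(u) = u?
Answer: -27 - √17977 ≈ -161.08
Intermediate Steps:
o(X) - √(Q(142) + 17835) = -27 - √(142 + 17835) = -27 - √17977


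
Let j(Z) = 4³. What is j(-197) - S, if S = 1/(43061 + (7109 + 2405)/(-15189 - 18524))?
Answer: 92909148943/1451705979 ≈ 64.000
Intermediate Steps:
j(Z) = 64
S = 33713/1451705979 (S = 1/(43061 + 9514/(-33713)) = 1/(43061 + 9514*(-1/33713)) = 1/(43061 - 9514/33713) = 1/(1451705979/33713) = 33713/1451705979 ≈ 2.3223e-5)
j(-197) - S = 64 - 1*33713/1451705979 = 64 - 33713/1451705979 = 92909148943/1451705979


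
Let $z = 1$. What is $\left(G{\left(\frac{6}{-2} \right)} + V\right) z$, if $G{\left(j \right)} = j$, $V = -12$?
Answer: $-15$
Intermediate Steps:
$\left(G{\left(\frac{6}{-2} \right)} + V\right) z = \left(\frac{6}{-2} - 12\right) 1 = \left(6 \left(- \frac{1}{2}\right) - 12\right) 1 = \left(-3 - 12\right) 1 = \left(-15\right) 1 = -15$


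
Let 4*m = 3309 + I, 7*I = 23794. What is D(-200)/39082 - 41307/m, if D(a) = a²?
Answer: -21661902436/917586737 ≈ -23.607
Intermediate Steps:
I = 23794/7 (I = (⅐)*23794 = 23794/7 ≈ 3399.1)
m = 46957/28 (m = (3309 + 23794/7)/4 = (¼)*(46957/7) = 46957/28 ≈ 1677.0)
D(-200)/39082 - 41307/m = (-200)²/39082 - 41307/46957/28 = 40000*(1/39082) - 41307*28/46957 = 20000/19541 - 1156596/46957 = -21661902436/917586737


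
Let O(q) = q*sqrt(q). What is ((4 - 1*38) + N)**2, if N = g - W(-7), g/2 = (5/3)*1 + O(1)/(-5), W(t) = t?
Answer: 130321/225 ≈ 579.20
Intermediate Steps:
O(q) = q**(3/2)
g = 44/15 (g = 2*((5/3)*1 + 1**(3/2)/(-5)) = 2*((5*(1/3))*1 + 1*(-1/5)) = 2*((5/3)*1 - 1/5) = 2*(5/3 - 1/5) = 2*(22/15) = 44/15 ≈ 2.9333)
N = 149/15 (N = 44/15 - 1*(-7) = 44/15 + 7 = 149/15 ≈ 9.9333)
((4 - 1*38) + N)**2 = ((4 - 1*38) + 149/15)**2 = ((4 - 38) + 149/15)**2 = (-34 + 149/15)**2 = (-361/15)**2 = 130321/225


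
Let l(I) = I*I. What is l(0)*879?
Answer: 0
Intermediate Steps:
l(I) = I²
l(0)*879 = 0²*879 = 0*879 = 0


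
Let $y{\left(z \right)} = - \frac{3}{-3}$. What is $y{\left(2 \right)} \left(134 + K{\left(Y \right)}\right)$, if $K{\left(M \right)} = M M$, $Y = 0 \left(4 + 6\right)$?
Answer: $134$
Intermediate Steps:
$Y = 0$ ($Y = 0 \cdot 10 = 0$)
$K{\left(M \right)} = M^{2}$
$y{\left(z \right)} = 1$ ($y{\left(z \right)} = \left(-3\right) \left(- \frac{1}{3}\right) = 1$)
$y{\left(2 \right)} \left(134 + K{\left(Y \right)}\right) = 1 \left(134 + 0^{2}\right) = 1 \left(134 + 0\right) = 1 \cdot 134 = 134$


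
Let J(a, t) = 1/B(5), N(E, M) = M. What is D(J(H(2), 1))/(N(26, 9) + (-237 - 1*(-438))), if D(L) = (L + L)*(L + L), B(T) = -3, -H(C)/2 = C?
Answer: 2/945 ≈ 0.0021164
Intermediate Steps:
H(C) = -2*C
J(a, t) = -1/3 (J(a, t) = 1/(-3) = -1/3)
D(L) = 4*L**2 (D(L) = (2*L)*(2*L) = 4*L**2)
D(J(H(2), 1))/(N(26, 9) + (-237 - 1*(-438))) = (4*(-1/3)**2)/(9 + (-237 - 1*(-438))) = (4*(1/9))/(9 + (-237 + 438)) = (4/9)/(9 + 201) = (4/9)/210 = (1/210)*(4/9) = 2/945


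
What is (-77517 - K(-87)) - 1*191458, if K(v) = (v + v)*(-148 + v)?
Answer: -309865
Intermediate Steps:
K(v) = 2*v*(-148 + v) (K(v) = (2*v)*(-148 + v) = 2*v*(-148 + v))
(-77517 - K(-87)) - 1*191458 = (-77517 - 2*(-87)*(-148 - 87)) - 1*191458 = (-77517 - 2*(-87)*(-235)) - 191458 = (-77517 - 1*40890) - 191458 = (-77517 - 40890) - 191458 = -118407 - 191458 = -309865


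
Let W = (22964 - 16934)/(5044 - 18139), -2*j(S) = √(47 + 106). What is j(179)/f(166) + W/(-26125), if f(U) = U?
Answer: 134/7602375 - 3*√17/332 ≈ -0.037239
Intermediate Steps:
j(S) = -3*√17/2 (j(S) = -√(47 + 106)/2 = -3*√17/2)
W = -134/291 (W = 6030/(-13095) = 6030*(-1/13095) = -134/291 ≈ -0.46048)
j(179)/f(166) + W/(-26125) = -3*√17/2/166 - 134/291/(-26125) = -3*√17/2*(1/166) - 134/291*(-1/26125) = -3*√17/332 + 134/7602375 = 134/7602375 - 3*√17/332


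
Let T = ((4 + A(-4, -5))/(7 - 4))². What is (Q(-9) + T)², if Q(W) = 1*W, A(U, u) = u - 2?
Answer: 64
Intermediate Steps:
A(U, u) = -2 + u
Q(W) = W
T = 1 (T = ((4 + (-2 - 5))/(7 - 4))² = ((4 - 7)/3)² = (-3*⅓)² = (-1)² = 1)
(Q(-9) + T)² = (-9 + 1)² = (-8)² = 64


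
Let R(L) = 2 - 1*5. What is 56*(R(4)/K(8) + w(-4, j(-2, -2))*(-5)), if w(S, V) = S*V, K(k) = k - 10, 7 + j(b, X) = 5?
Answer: -2156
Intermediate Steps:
j(b, X) = -2 (j(b, X) = -7 + 5 = -2)
R(L) = -3 (R(L) = 2 - 5 = -3)
K(k) = -10 + k
56*(R(4)/K(8) + w(-4, j(-2, -2))*(-5)) = 56*(-3/(-10 + 8) - 4*(-2)*(-5)) = 56*(-3/(-2) + 8*(-5)) = 56*(-3*(-½) - 40) = 56*(3/2 - 40) = 56*(-77/2) = -2156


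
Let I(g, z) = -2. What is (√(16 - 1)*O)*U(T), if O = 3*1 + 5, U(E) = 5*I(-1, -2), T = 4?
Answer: -80*√15 ≈ -309.84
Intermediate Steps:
U(E) = -10 (U(E) = 5*(-2) = -10)
O = 8 (O = 3 + 5 = 8)
(√(16 - 1)*O)*U(T) = (√(16 - 1)*8)*(-10) = (√15*8)*(-10) = (8*√15)*(-10) = -80*√15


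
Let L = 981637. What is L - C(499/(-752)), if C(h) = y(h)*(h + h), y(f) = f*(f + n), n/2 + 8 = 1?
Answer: 208727734152075/212629504 ≈ 9.8165e+5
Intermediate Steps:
n = -14 (n = -16 + 2*1 = -16 + 2 = -14)
y(f) = f*(-14 + f) (y(f) = f*(f - 14) = f*(-14 + f))
C(h) = 2*h**2*(-14 + h) (C(h) = (h*(-14 + h))*(h + h) = (h*(-14 + h))*(2*h) = 2*h**2*(-14 + h))
L - C(499/(-752)) = 981637 - 2*(499/(-752))**2*(-14 + 499/(-752)) = 981637 - 2*(499*(-1/752))**2*(-14 + 499*(-1/752)) = 981637 - 2*(-499/752)**2*(-14 - 499/752) = 981637 - 2*249001*(-11027)/(565504*752) = 981637 - 1*(-2745734027/212629504) = 981637 + 2745734027/212629504 = 208727734152075/212629504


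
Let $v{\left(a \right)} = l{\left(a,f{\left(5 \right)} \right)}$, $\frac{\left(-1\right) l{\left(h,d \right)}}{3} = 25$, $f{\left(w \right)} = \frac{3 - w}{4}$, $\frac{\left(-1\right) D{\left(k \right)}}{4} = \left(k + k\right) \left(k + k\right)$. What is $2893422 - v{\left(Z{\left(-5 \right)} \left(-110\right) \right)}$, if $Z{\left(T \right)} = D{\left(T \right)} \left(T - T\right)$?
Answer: $2893497$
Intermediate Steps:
$D{\left(k \right)} = - 16 k^{2}$ ($D{\left(k \right)} = - 4 \left(k + k\right) \left(k + k\right) = - 4 \cdot 2 k 2 k = - 4 \cdot 4 k^{2} = - 16 k^{2}$)
$f{\left(w \right)} = \frac{3}{4} - \frac{w}{4}$ ($f{\left(w \right)} = \left(3 - w\right) \frac{1}{4} = \frac{3}{4} - \frac{w}{4}$)
$l{\left(h,d \right)} = -75$ ($l{\left(h,d \right)} = \left(-3\right) 25 = -75$)
$Z{\left(T \right)} = 0$ ($Z{\left(T \right)} = - 16 T^{2} \left(T - T\right) = - 16 T^{2} \cdot 0 = 0$)
$v{\left(a \right)} = -75$
$2893422 - v{\left(Z{\left(-5 \right)} \left(-110\right) \right)} = 2893422 - -75 = 2893422 + 75 = 2893497$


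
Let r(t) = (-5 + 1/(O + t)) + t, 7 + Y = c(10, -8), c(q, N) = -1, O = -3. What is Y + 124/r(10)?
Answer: 145/9 ≈ 16.111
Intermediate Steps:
Y = -8 (Y = -7 - 1 = -8)
r(t) = -5 + t + 1/(-3 + t) (r(t) = (-5 + 1/(-3 + t)) + t = -5 + t + 1/(-3 + t))
Y + 124/r(10) = -8 + 124/(((16 + 10² - 8*10)/(-3 + 10))) = -8 + 124/(((16 + 100 - 80)/7)) = -8 + 124/(((⅐)*36)) = -8 + 124/(36/7) = -8 + 124*(7/36) = -8 + 217/9 = 145/9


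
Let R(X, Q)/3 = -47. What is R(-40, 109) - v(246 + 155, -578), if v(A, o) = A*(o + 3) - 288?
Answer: 230722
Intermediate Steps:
R(X, Q) = -141 (R(X, Q) = 3*(-47) = -141)
v(A, o) = -288 + A*(3 + o) (v(A, o) = A*(3 + o) - 288 = -288 + A*(3 + o))
R(-40, 109) - v(246 + 155, -578) = -141 - (-288 + 3*(246 + 155) + (246 + 155)*(-578)) = -141 - (-288 + 3*401 + 401*(-578)) = -141 - (-288 + 1203 - 231778) = -141 - 1*(-230863) = -141 + 230863 = 230722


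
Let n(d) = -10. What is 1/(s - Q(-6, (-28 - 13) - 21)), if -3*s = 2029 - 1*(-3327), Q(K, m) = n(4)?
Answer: -3/5326 ≈ -0.00056327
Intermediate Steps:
Q(K, m) = -10
s = -5356/3 (s = -(2029 - 1*(-3327))/3 = -(2029 + 3327)/3 = -⅓*5356 = -5356/3 ≈ -1785.3)
1/(s - Q(-6, (-28 - 13) - 21)) = 1/(-5356/3 - 1*(-10)) = 1/(-5356/3 + 10) = 1/(-5326/3) = -3/5326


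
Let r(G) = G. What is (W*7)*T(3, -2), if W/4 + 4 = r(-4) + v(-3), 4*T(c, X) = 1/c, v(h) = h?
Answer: -77/3 ≈ -25.667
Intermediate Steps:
T(c, X) = 1/(4*c)
W = -44 (W = -16 + 4*(-4 - 3) = -16 + 4*(-7) = -16 - 28 = -44)
(W*7)*T(3, -2) = (-44*7)*((¼)/3) = -77/3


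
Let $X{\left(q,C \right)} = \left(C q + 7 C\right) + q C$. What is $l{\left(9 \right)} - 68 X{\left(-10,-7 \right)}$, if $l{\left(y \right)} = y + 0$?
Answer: $-6179$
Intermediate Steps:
$l{\left(y \right)} = y$
$X{\left(q,C \right)} = 7 C + 2 C q$ ($X{\left(q,C \right)} = \left(7 C + C q\right) + C q = 7 C + 2 C q$)
$l{\left(9 \right)} - 68 X{\left(-10,-7 \right)} = 9 - 68 \left(- 7 \left(7 + 2 \left(-10\right)\right)\right) = 9 - 68 \left(- 7 \left(7 - 20\right)\right) = 9 - 68 \left(\left(-7\right) \left(-13\right)\right) = 9 - 6188 = -6179$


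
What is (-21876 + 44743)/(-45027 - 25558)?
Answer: -22867/70585 ≈ -0.32396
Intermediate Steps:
(-21876 + 44743)/(-45027 - 25558) = 22867/(-70585) = 22867*(-1/70585) = -22867/70585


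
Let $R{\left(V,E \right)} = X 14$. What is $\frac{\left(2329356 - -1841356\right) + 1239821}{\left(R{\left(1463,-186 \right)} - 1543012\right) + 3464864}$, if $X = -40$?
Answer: $\frac{5410533}{1921292} \approx 2.8161$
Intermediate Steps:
$R{\left(V,E \right)} = -560$ ($R{\left(V,E \right)} = \left(-40\right) 14 = -560$)
$\frac{\left(2329356 - -1841356\right) + 1239821}{\left(R{\left(1463,-186 \right)} - 1543012\right) + 3464864} = \frac{\left(2329356 - -1841356\right) + 1239821}{\left(-560 - 1543012\right) + 3464864} = \frac{\left(2329356 + 1841356\right) + 1239821}{-1543572 + 3464864} = \frac{4170712 + 1239821}{1921292} = 5410533 \cdot \frac{1}{1921292} = \frac{5410533}{1921292}$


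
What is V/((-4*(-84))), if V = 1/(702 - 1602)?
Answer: -1/302400 ≈ -3.3069e-6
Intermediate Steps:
V = -1/900 (V = 1/(-900) = -1/900 ≈ -0.0011111)
V/((-4*(-84))) = -1/(900*((-4*(-84)))) = -1/900/336 = -1/900*1/336 = -1/302400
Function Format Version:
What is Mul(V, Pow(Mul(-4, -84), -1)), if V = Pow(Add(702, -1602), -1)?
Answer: Rational(-1, 302400) ≈ -3.3069e-6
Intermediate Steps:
V = Rational(-1, 900) (V = Pow(-900, -1) = Rational(-1, 900) ≈ -0.0011111)
Mul(V, Pow(Mul(-4, -84), -1)) = Mul(Rational(-1, 900), Pow(Mul(-4, -84), -1)) = Mul(Rational(-1, 900), Pow(336, -1)) = Mul(Rational(-1, 900), Rational(1, 336)) = Rational(-1, 302400)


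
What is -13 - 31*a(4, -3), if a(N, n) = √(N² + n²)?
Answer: -168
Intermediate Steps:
-13 - 31*a(4, -3) = -13 - 31*√(4² + (-3)²) = -13 - 31*√(16 + 9) = -13 - 31*√25 = -13 - 31*5 = -13 - 155 = -168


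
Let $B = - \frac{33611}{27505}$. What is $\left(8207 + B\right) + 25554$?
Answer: $\frac{928562694}{27505} \approx 33760.0$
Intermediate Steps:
$B = - \frac{33611}{27505}$ ($B = \left(-33611\right) \frac{1}{27505} = - \frac{33611}{27505} \approx -1.222$)
$\left(8207 + B\right) + 25554 = \left(8207 - \frac{33611}{27505}\right) + 25554 = \frac{225699924}{27505} + 25554 = \frac{928562694}{27505}$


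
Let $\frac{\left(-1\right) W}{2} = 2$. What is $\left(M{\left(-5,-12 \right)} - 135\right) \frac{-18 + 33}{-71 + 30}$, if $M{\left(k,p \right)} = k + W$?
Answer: $\frac{2160}{41} \approx 52.683$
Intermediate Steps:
$W = -4$ ($W = \left(-2\right) 2 = -4$)
$M{\left(k,p \right)} = -4 + k$ ($M{\left(k,p \right)} = k - 4 = -4 + k$)
$\left(M{\left(-5,-12 \right)} - 135\right) \frac{-18 + 33}{-71 + 30} = \left(\left(-4 - 5\right) - 135\right) \frac{-18 + 33}{-71 + 30} = \left(-9 - 135\right) \frac{15}{-41} = - 144 \cdot 15 \left(- \frac{1}{41}\right) = \left(-144\right) \left(- \frac{15}{41}\right) = \frac{2160}{41}$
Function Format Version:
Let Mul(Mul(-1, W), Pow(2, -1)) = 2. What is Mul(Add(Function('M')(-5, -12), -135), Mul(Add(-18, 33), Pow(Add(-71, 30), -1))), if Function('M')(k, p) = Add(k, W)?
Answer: Rational(2160, 41) ≈ 52.683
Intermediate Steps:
W = -4 (W = Mul(-2, 2) = -4)
Function('M')(k, p) = Add(-4, k) (Function('M')(k, p) = Add(k, -4) = Add(-4, k))
Mul(Add(Function('M')(-5, -12), -135), Mul(Add(-18, 33), Pow(Add(-71, 30), -1))) = Mul(Add(Add(-4, -5), -135), Mul(Add(-18, 33), Pow(Add(-71, 30), -1))) = Mul(Add(-9, -135), Mul(15, Pow(-41, -1))) = Mul(-144, Mul(15, Rational(-1, 41))) = Mul(-144, Rational(-15, 41)) = Rational(2160, 41)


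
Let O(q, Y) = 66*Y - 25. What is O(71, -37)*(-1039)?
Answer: 2563213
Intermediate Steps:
O(q, Y) = -25 + 66*Y
O(71, -37)*(-1039) = (-25 + 66*(-37))*(-1039) = (-25 - 2442)*(-1039) = -2467*(-1039) = 2563213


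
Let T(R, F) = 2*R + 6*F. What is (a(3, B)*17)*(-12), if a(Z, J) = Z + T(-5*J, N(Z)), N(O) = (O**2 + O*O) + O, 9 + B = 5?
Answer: -34476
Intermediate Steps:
B = -4 (B = -9 + 5 = -4)
N(O) = O + 2*O**2 (N(O) = (O**2 + O**2) + O = 2*O**2 + O = O + 2*O**2)
a(Z, J) = Z - 10*J + 6*Z*(1 + 2*Z) (a(Z, J) = Z + (2*(-5*J) + 6*(Z*(1 + 2*Z))) = Z + (-10*J + 6*Z*(1 + 2*Z)) = Z - 10*J + 6*Z*(1 + 2*Z))
(a(3, B)*17)*(-12) = ((-10*(-4) + 7*3 + 12*3**2)*17)*(-12) = ((40 + 21 + 12*9)*17)*(-12) = ((40 + 21 + 108)*17)*(-12) = (169*17)*(-12) = 2873*(-12) = -34476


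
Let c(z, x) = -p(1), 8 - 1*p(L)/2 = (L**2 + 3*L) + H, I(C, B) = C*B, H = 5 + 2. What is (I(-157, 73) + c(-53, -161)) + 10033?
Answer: -1422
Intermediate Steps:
H = 7
I(C, B) = B*C
p(L) = 2 - 6*L - 2*L**2 (p(L) = 16 - 2*((L**2 + 3*L) + 7) = 16 - 2*(7 + L**2 + 3*L) = 16 + (-14 - 6*L - 2*L**2) = 2 - 6*L - 2*L**2)
c(z, x) = 6 (c(z, x) = -(2 - 6*1 - 2*1**2) = -(2 - 6 - 2*1) = -(2 - 6 - 2) = -1*(-6) = 6)
(I(-157, 73) + c(-53, -161)) + 10033 = (73*(-157) + 6) + 10033 = (-11461 + 6) + 10033 = -11455 + 10033 = -1422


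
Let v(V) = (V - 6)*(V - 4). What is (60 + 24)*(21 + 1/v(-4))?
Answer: 35301/20 ≈ 1765.1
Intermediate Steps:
v(V) = (-6 + V)*(-4 + V)
(60 + 24)*(21 + 1/v(-4)) = (60 + 24)*(21 + 1/(24 + (-4)**2 - 10*(-4))) = 84*(21 + 1/(24 + 16 + 40)) = 84*(21 + 1/80) = 84*(1681/80) = 35301/20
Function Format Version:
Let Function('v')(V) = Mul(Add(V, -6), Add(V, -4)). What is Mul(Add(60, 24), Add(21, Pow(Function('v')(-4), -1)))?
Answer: Rational(35301, 20) ≈ 1765.1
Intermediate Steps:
Function('v')(V) = Mul(Add(-6, V), Add(-4, V))
Mul(Add(60, 24), Add(21, Pow(Function('v')(-4), -1))) = Mul(Add(60, 24), Add(21, Pow(Add(24, Pow(-4, 2), Mul(-10, -4)), -1))) = Mul(84, Add(21, Pow(Add(24, 16, 40), -1))) = Mul(84, Add(21, Pow(80, -1))) = Mul(84, Add(21, Rational(1, 80))) = Mul(84, Rational(1681, 80)) = Rational(35301, 20)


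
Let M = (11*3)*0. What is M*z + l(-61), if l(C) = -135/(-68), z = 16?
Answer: 135/68 ≈ 1.9853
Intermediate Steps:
M = 0 (M = 33*0 = 0)
l(C) = 135/68 (l(C) = -135*(-1/68) = 135/68)
M*z + l(-61) = 0*16 + 135/68 = 0 + 135/68 = 135/68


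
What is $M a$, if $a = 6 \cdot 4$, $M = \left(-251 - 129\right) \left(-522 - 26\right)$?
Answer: $4997760$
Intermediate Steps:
$M = 208240$ ($M = \left(-380\right) \left(-548\right) = 208240$)
$a = 24$
$M a = 208240 \cdot 24 = 4997760$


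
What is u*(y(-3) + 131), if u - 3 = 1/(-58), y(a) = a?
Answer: 11072/29 ≈ 381.79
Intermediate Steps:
u = 173/58 (u = 3 + 1/(-58) = 3 - 1/58 = 173/58 ≈ 2.9828)
u*(y(-3) + 131) = 173*(-3 + 131)/58 = (173/58)*128 = 11072/29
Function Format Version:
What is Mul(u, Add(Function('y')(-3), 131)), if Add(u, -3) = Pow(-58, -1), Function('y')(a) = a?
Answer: Rational(11072, 29) ≈ 381.79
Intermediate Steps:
u = Rational(173, 58) (u = Add(3, Pow(-58, -1)) = Add(3, Rational(-1, 58)) = Rational(173, 58) ≈ 2.9828)
Mul(u, Add(Function('y')(-3), 131)) = Mul(Rational(173, 58), Add(-3, 131)) = Mul(Rational(173, 58), 128) = Rational(11072, 29)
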